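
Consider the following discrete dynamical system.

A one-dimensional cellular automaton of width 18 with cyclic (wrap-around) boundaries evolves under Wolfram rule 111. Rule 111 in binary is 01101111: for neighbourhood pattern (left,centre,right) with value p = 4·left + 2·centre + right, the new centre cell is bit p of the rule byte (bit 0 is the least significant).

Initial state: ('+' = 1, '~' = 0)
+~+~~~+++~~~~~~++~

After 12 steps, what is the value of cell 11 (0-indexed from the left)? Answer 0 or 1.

0

k=0  +~+~~~+++~~~~~~++~
k=1  +++~+++~+~++++++++
k=2  ~~+++~+++++~~~~~~~
k=3  +++~+++~~~+~++++++
k=4  ~~+++~+~+++++~~~~~
k=5  +++~+++++~~~+~++++
k=6  ~~+++~~~+~+++++~~~
k=7  +++~+~+++++~~~+~++
k=8  ~~+++++~~~+~+++++~
k=9  +++~~~+~+++++~~~+~
k=10  +~+~+++++~~~+~++++
k=11  +++++~~~+~+++++~~~
k=12  +~~~+~+++++~~~+~++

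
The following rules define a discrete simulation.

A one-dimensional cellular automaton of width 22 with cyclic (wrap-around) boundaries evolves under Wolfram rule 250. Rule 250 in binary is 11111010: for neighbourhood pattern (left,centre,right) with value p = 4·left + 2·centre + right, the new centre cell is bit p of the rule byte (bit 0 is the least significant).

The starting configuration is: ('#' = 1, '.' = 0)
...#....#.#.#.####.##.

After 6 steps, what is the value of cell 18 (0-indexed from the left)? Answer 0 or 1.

k=0  ...#....#.#.#.####.##.
k=1  ..#.#..#.#.#.#########
k=2  ##.#.##.#.#.##########
k=3  ###.####.#.###########
k=4  #########.############
k=5  ######################
k=6  ######################

1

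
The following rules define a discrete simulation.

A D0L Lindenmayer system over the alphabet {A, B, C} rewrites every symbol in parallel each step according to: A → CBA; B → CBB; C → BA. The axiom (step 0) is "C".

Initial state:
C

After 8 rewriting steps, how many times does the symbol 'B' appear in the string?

k=0  C
k=1  BA
k=2  CBBCBA
k=3  BACBBCBBBACBBCBA
k=4  CBBCBABACBBCBBBACBBCBBCBBCBABACBBCBBBACBBCBA
k=5  BACBBCBBBACBBCBACBBCBABACBBCBBBACBBCBBCBBCBABACBBCBBBACBBCBBBACBBCBBBACBBCBACBBCBABACBBCBBBACBBCBBCBBCBABACBBCBBBACBBCBA
k=6  CBBCBABACBBCBBBACBBCBBCBBCBABACBBCBBBACBBCBABACBBCBBBACBBC…CBBCBBBACBBCBACBBCBABACBBCBBBACBBCBBCBBCBABACBBCBBBACBBCBA  (len 328)
k=7  BACBBCBBBACBBCBACBBCBABACBBCBBBACBBCBBCBBCBABACBBCBBBACBBC…CBBCBBBACBBCBACBBCBABACBBCBBBACBBCBBCBBCBABACBBCBBBACBBCBA  (len 896)
k=8  CBBCBABACBBCBBBACBBCBBCBBCBABACBBCBBBACBBCBABACBBCBBBACBBC…CBBCBBBACBBCBACBBCBABACBBCBBBACBBCBBCBBCBABACBBCBBBACBBCBA  (len 2448)

1413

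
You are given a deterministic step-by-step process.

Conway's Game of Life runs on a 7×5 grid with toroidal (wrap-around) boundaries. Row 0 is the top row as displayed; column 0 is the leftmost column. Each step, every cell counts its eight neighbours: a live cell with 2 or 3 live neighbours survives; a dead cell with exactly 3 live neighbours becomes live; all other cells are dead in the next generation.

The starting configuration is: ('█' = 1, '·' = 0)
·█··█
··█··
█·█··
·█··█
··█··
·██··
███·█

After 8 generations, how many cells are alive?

12

gen 0: ·█··█
··█··
█·█··
·█··█
··█··
·██··
███·█
gen 1: ····█
█·██·
█·██·
████·
█·██·
·····
····█
gen 2: █···█
█·█··
█····
█····
█··█·
···██
·····
gen 3: ██··█
█····
█···█
██···
█··█·
···██
█··█·
gen 4: ·█···
·····
····█
·█···
████·
█·██·
·███·
gen 5: ·█···
·····
·····
·█·██
█··█·
█····
█··██
gen 6: █···█
·····
·····
█·███
████·
██·█·
██··█
gen 7: ·█··█
·····
···██
█····
·····
···█·
··██·
gen 8: ··██·
█··██
····█
····█
·····
··██·
··███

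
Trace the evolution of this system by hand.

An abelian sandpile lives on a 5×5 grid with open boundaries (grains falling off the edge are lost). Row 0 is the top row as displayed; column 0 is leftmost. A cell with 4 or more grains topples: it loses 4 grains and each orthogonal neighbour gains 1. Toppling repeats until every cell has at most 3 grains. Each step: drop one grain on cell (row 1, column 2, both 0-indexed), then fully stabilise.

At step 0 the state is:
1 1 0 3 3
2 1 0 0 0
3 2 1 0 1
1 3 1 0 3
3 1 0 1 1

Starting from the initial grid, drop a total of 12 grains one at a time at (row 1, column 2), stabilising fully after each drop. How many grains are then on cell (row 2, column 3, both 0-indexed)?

gen 0: 1 1 0 3 3
2 1 0 0 0
3 2 1 0 1
1 3 1 0 3
3 1 0 1 1
gen 1: 1 1 0 3 3
2 1 1 0 0
3 2 1 0 1
1 3 1 0 3
3 1 0 1 1
gen 2: 1 1 0 3 3
2 1 2 0 0
3 2 1 0 1
1 3 1 0 3
3 1 0 1 1
gen 3: 1 1 0 3 3
2 1 3 0 0
3 2 1 0 1
1 3 1 0 3
3 1 0 1 1
gen 4: 1 1 1 3 3
2 2 0 1 0
3 2 2 0 1
1 3 1 0 3
3 1 0 1 1
gen 5: 1 1 1 3 3
2 2 1 1 0
3 2 2 0 1
1 3 1 0 3
3 1 0 1 1
gen 6: 1 1 1 3 3
2 2 2 1 0
3 2 2 0 1
1 3 1 0 3
3 1 0 1 1
gen 7: 1 1 1 3 3
2 2 3 1 0
3 2 2 0 1
1 3 1 0 3
3 1 0 1 1
gen 8: 1 1 2 3 3
2 3 0 2 0
3 2 3 0 1
1 3 1 0 3
3 1 0 1 1
gen 9: 1 1 2 3 3
2 3 1 2 0
3 2 3 0 1
1 3 1 0 3
3 1 0 1 1
gen 10: 1 1 2 3 3
2 3 2 2 0
3 2 3 0 1
1 3 1 0 3
3 1 0 1 1
gen 11: 1 1 2 3 3
2 3 3 2 0
3 2 3 0 1
1 3 1 0 3
3 1 0 1 1
gen 12: 2 2 3 3 3
0 2 2 3 0
1 2 1 1 1
3 0 3 0 3
3 2 0 1 1

1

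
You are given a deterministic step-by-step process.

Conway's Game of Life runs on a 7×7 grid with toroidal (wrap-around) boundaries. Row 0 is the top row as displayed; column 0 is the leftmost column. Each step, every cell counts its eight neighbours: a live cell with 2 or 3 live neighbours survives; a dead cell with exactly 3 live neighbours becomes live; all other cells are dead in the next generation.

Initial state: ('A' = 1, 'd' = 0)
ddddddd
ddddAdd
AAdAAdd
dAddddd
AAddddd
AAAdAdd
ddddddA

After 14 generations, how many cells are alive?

9

k=0  ddddddd
ddddAdd
AAdAAdd
dAddddd
AAddddd
AAAdAdd
ddddddA
k=1  ddddddd
dddAAdd
AAAAAdd
ddddddd
ddddddd
ddAdddA
AAddddd
k=2  ddddddd
dAddAdd
dAAdAdd
dAAAddd
ddddddd
AAddddd
AAddddd
k=3  AAddddd
dAAAddd
AdddAdd
dAdAddd
Adddddd
AAddddd
AAddddd
k=4  ddddddd
ddAAddd
AdddAdd
AAddddd
AdAdddd
ddddddA
ddAdddA
k=5  ddAAddd
dddAddd
AdAAddd
AdddddA
AdddddA
AAddddA
ddddddd
k=6  ddAAddd
dAddAdd
AAAAddA
ddddddd
dddddAd
dAddddA
AAAdddd
k=7  AddAddd
ddddAdd
AAAAddd
AAAdddA
ddddddd
dAAdddA
AddAddd
k=8  dddAAdd
AdddAdd
dddAddA
dddAddA
ddddddA
AAAdddd
AddAddA
k=9  AddAAAA
ddddAAd
AddAAAA
AddddAA
dAAdddA
dAAdddd
AddAAdA
k=10  Adddddd
ddddddd
AddAddd
ddAAddd
ddAddAA
dddddAA
ddddddd
k=11  ddddddd
ddddddd
ddAAddd
dAAAAdA
ddAAAAA
dddddAA
ddddddA
k=12  ddddddd
ddddddd
dAddAdd
AAddddA
dAddddd
AddAddd
dddddAA
k=13  ddddddd
ddddddd
dAddddd
dAAdddd
dAAdddA
AdddddA
ddddddA
k=14  ddddddd
ddddddd
dAAdddd
ddddddd
ddAdddA
dAdddAA
AdddddA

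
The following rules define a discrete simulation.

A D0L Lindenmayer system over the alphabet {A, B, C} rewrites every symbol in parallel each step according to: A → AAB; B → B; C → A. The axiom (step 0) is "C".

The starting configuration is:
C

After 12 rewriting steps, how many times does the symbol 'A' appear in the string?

t=0: C
t=1: A
t=2: AAB
t=3: AABAABB
t=4: AABAABBAABAABBB
t=5: AABAABBAABAABBBAABAABBAABAABBBB
t=6: AABAABBAABAABBBAABAABBAABAABBBBAABAABBAABAABBBAABAABBAABAABBBBB
t=7: AABAABBAABAABBBAABAABBAABAABBBBAABAABBAABAABBBAABAABBAABAA…BAABAABBBAABAABBAABAABBBBAABAABBAABAABBBAABAABBAABAABBBBBB  (len 127)
t=8: AABAABBAABAABBBAABAABBAABAABBBBAABAABBAABAABBBAABAABBAABAA…AABAABBBAABAABBAABAABBBBAABAABBAABAABBBAABAABBAABAABBBBBBB  (len 255)
t=9: AABAABBAABAABBBAABAABBAABAABBBBAABAABBAABAABBBAABAABBAABAA…ABAABBBAABAABBAABAABBBBAABAABBAABAABBBAABAABBAABAABBBBBBBB  (len 511)
t=10: AABAABBAABAABBBAABAABBAABAABBBBAABAABBAABAABBBAABAABBAABAA…BAABBBAABAABBAABAABBBBAABAABBAABAABBBAABAABBAABAABBBBBBBBB  (len 1023)
t=11: AABAABBAABAABBBAABAABBAABAABBBBAABAABBAABAABBBAABAABBAABAA…AABBBAABAABBAABAABBBBAABAABBAABAABBBAABAABBAABAABBBBBBBBBB  (len 2047)
t=12: AABAABBAABAABBBAABAABBAABAABBBBAABAABBAABAABBBAABAABBAABAA…ABBBAABAABBAABAABBBBAABAABBAABAABBBAABAABBAABAABBBBBBBBBBB  (len 4095)

2048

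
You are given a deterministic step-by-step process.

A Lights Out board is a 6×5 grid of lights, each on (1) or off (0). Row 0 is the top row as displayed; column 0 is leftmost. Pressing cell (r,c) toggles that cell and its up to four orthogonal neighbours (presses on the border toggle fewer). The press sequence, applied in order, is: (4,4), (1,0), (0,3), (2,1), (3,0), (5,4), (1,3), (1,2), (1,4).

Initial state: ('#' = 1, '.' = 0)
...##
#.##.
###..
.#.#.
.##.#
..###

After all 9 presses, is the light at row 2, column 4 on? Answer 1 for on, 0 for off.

k=0  ...##
#.##.
###..
.#.#.
.##.#
..###
k=1  ...##
#.##.
###..
.#.##
.###.
..##.
k=2  #..##
.###.
.##..
.#.##
.###.
..##.
k=3  #.#..
.##..
.##..
.#.##
.###.
..##.
k=4  #.#..
..#..
#....
...##
.###.
..##.
k=5  #.#..
..#..
.....
##.##
####.
..##.
k=6  #.#..
..#..
.....
##.##
#####
..#.#
k=7  #.##.
...##
...#.
##.##
#####
..#.#
k=8  #..#.
.##.#
..##.
##.##
#####
..#.#
k=9  #..##
.###.
..###
##.##
#####
..#.#

1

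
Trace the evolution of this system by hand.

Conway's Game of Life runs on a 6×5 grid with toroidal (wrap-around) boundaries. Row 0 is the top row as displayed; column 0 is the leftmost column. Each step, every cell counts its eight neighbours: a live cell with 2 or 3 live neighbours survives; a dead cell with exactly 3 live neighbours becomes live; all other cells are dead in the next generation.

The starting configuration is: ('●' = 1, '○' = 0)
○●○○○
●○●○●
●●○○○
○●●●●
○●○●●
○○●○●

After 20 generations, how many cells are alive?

9

0) ○●○○○
●○●○●
●●○○○
○●●●●
○●○●●
○○●○●
1) ○●●○●
○○●○●
○○○○○
○○○○○
○●○○○
○●●○●
2) ○○○○●
●●●○○
○○○○○
○○○○○
●●●○○
○○○○○
3) ●●○○○
●●○○○
○●○○○
○●○○○
○●○○○
●●○○○
4) ○○●○●
○○●○○
○●●○○
●●●○○
○●●○○
○○●○○
5) ○●●○○
○○●○○
●○○●○
●○○●○
●○○●○
○○●○○
6) ○●●●○
○○●●○
○●●●○
●●●●○
○●●●○
○○●●○
7) ○●○○●
○○○○●
●○○○○
●○○○○
●○○○○
○○○○●
8) ○○○●●
○○○○●
●○○○●
●●○○●
●○○○●
○○○○●
9) ●○○●●
○○○○○
○●○●○
○●○●○
○●○●○
○○○○○
10) ○○○○●
●○●●○
○○○○○
●●○●●
○○○○○
●○●●○
11) ●○○○○
○○○●●
○○○○○
●○○○●
○○○○○
○○○●●
12) ●○○○○
○○○○●
●○○●○
○○○○○
●○○●○
○○○○●
13) ●○○○●
●○○○●
○○○○●
○○○○○
○○○○●
●○○○●
14) ○●○●○
○○○●○
●○○○●
○○○○○
●○○○●
○○○●○
15) ○○○●●
●○●●○
○○○○●
○○○○○
○○○○●
●○●●○
16) ●○○○○
●○●○○
○○○●●
○○○○○
○○○●●
●○●○○
17) ●○○○●
●●○●○
○○○●●
○○○○○
○○○●●
●●○●○
18) ○○○●○
○●●●○
●○●●●
○○○○○
●○●●●
○●●●○
19) ○○○○●
●●○○○
●○○○●
○○○○○
●○○○●
●●○○○
20) ○○○○●
○●○○○
●●○○●
○○○○○
●●○○●
○●○○○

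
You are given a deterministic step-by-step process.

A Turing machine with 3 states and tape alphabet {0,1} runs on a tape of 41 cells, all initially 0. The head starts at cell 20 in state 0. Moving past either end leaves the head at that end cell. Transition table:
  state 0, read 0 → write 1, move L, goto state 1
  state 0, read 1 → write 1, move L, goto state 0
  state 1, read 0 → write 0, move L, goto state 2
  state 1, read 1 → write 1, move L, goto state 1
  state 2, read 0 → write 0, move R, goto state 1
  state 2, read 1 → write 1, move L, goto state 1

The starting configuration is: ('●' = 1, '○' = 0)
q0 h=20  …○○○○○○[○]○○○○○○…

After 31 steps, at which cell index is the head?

19

[0] q0 h=20  …○○○○○○[○]○○○○○○…
[1] q1 h=19  …○○○○○○[○]●○○○○○…
[2] q2 h=18  …○○○○○○[○]○●○○○○…
[3] q1 h=19  …○○○○○○[○]●○○○○○…
[4] q2 h=18  …○○○○○○[○]○●○○○○…
[5] q1 h=19  …○○○○○○[○]●○○○○○…
[6] q2 h=18  …○○○○○○[○]○●○○○○…
[7] q1 h=19  …○○○○○○[○]●○○○○○…
[8] q2 h=18  …○○○○○○[○]○●○○○○…
[9] q1 h=19  …○○○○○○[○]●○○○○○…
[10] q2 h=18  …○○○○○○[○]○●○○○○…
[11] q1 h=19  …○○○○○○[○]●○○○○○…
[12] q2 h=18  …○○○○○○[○]○●○○○○…
[13] q1 h=19  …○○○○○○[○]●○○○○○…
[14] q2 h=18  …○○○○○○[○]○●○○○○…
[15] q1 h=19  …○○○○○○[○]●○○○○○…
[16] q2 h=18  …○○○○○○[○]○●○○○○…
[17] q1 h=19  …○○○○○○[○]●○○○○○…
[18] q2 h=18  …○○○○○○[○]○●○○○○…
[19] q1 h=19  …○○○○○○[○]●○○○○○…
[20] q2 h=18  …○○○○○○[○]○●○○○○…
[21] q1 h=19  …○○○○○○[○]●○○○○○…
[22] q2 h=18  …○○○○○○[○]○●○○○○…
[23] q1 h=19  …○○○○○○[○]●○○○○○…
[24] q2 h=18  …○○○○○○[○]○●○○○○…
[25] q1 h=19  …○○○○○○[○]●○○○○○…
[26] q2 h=18  …○○○○○○[○]○●○○○○…
[27] q1 h=19  …○○○○○○[○]●○○○○○…
[28] q2 h=18  …○○○○○○[○]○●○○○○…
[29] q1 h=19  …○○○○○○[○]●○○○○○…
[30] q2 h=18  …○○○○○○[○]○●○○○○…
[31] q1 h=19  …○○○○○○[○]●○○○○○…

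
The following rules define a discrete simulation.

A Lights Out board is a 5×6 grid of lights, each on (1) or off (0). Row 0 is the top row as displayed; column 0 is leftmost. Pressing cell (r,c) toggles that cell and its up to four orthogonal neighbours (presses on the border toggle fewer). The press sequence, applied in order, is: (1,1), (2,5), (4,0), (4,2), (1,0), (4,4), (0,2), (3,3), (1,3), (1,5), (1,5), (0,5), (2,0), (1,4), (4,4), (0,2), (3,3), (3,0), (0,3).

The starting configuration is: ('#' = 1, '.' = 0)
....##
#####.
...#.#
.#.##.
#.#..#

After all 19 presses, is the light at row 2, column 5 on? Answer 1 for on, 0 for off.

0

0) ....##
#####.
...#.#
.#.##.
#.#..#
1) .#..##
...##.
.#.#.#
.#.##.
#.#..#
2) .#..##
...###
.#.##.
.#.###
#.#..#
3) .#..##
...###
.#.##.
##.###
.##..#
4) .#..##
...###
.#.##.
######
...#.#
5) ##..##
##.###
##.##.
######
...#.#
6) ##..##
##.###
##.##.
####.#
....#.
7) #.####
######
##.##.
####.#
....#.
8) #.####
######
##..#.
##..##
...##.
9) #.#.##
##...#
##.##.
##..##
...##.
10) #.#.#.
##..#.
##.###
##..##
...##.
11) #.#.##
##...#
##.##.
##..##
...##.
12) #.#...
##....
##.##.
##..##
...##.
13) #.#...
.#....
...##.
.#..##
...##.
14) #.#.#.
.#.###
...#..
.#..##
...##.
15) #.#.#.
.#.###
...#..
.#...#
.....#
16) ##.##.
.#####
...#..
.#...#
.....#
17) ##.##.
.#####
......
.#####
...#.#
18) ##.##.
.#####
#.....
#.####
#..#.#
19) ###...
.##.##
#.....
#.####
#..#.#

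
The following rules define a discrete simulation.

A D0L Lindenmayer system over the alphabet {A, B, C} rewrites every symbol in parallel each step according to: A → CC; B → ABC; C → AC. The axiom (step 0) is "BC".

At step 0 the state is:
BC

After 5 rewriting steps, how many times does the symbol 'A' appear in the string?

32

[0] BC
[1] ABCAC
[2] CCABCACCCAC
[3] ACACCCABCACCCACACACCCAC
[4] CCACCCACACACCCABCACCCACACACCCACCCACCCACACACCCAC
[5] ACACCCACACACCCACCCACCCACACACCCABCACCCACACACCCACCCACCCACACACCCACACACCCACACACCCACCCACCCACACACCCAC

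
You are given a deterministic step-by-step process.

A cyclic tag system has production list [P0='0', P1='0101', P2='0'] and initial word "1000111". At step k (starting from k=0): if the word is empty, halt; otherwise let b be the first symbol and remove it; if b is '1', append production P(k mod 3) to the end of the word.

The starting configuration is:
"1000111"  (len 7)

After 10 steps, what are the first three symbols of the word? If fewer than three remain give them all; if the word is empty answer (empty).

[0] "1000111"  (len 7)
[1] "0001110"  (len 7)
[2] "001110"  (len 6)
[3] "01110"  (len 5)
[4] "1110"  (len 4)
[5] "1100101"  (len 7)
[6] "1001010"  (len 7)
[7] "0010100"  (len 7)
[8] "010100"  (len 6)
[9] "10100"  (len 5)
[10] "01000"  (len 5)

010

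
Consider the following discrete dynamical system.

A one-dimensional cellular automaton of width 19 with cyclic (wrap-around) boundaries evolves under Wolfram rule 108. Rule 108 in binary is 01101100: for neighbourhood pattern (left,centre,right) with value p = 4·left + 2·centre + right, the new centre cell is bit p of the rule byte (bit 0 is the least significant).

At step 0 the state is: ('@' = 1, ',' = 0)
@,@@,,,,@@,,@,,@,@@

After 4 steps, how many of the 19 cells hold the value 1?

t=0: @,@@,,,,@@,,@,,@,@@
t=1: @@@@,,,,@@,,@,,@@@,
t=2: @,,@,,,,@@,,@,,@,@@
t=3: @,,@,,,,@@,,@,,@@@,
t=4: @,,@,,,,@@,,@,,@,@@

8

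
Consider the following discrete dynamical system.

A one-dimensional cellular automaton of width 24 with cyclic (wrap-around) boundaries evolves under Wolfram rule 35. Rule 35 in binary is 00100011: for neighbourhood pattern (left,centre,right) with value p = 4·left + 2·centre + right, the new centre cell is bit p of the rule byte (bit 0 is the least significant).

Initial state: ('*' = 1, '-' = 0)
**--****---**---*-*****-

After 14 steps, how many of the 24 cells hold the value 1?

13

0) **--****---**---*-*****-
1) ---*-----**---**-*-----*
2) -**--****---**--*--****-
3) *---*-----**---*--*-----
4) --**--****---**--*--****
5) -*---*-----**---*--*----
6) *--**--****---**--*--***
7) --*---*-----**---*--*---
8) **--**--****---**--*--**
9) ---*---*-----**---*--*--
10) ***--**--****---**--*--*
11) ----*---*-----**---*--*-
12) ****--**--****---**--*--
13) -----*---*-----**---*--*
14) -****--**--****---**--*-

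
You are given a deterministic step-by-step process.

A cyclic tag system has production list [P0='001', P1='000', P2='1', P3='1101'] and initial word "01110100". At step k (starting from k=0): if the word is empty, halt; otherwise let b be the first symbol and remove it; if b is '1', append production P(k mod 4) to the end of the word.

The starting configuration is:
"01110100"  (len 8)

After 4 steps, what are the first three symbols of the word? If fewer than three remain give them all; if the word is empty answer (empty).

010

t=0: "01110100"  (len 8)
t=1: "1110100"  (len 7)
t=2: "110100000"  (len 9)
t=3: "101000001"  (len 9)
t=4: "010000011101"  (len 12)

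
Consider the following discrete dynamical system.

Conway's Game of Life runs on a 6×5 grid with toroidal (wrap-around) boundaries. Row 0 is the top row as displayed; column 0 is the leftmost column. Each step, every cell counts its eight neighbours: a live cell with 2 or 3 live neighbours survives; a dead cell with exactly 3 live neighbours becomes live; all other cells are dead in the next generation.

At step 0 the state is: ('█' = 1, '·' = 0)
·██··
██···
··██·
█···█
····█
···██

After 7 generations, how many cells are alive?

3

gen 0: ·██··
██···
··██·
█···█
····█
···██
gen 1: ·████
█··█·
··██·
█···█
·····
█·███
gen 2: ·····
█····
████·
···██
·█···
█····
gen 3: ·····
█·█·█
████·
···██
█···█
·····
gen 4: ·····
█·█·█
·····
·····
█··██
·····
gen 5: ·····
·····
·····
····█
····█
····█
gen 6: ·····
·····
·····
·····
█··██
·····
gen 7: ·····
·····
·····
····█
····█
····█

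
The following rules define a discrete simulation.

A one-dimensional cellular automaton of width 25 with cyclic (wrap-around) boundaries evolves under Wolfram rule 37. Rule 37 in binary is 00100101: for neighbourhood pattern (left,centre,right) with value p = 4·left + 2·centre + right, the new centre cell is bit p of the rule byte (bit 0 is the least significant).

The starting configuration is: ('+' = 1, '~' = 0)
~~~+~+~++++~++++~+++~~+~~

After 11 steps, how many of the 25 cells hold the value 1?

12

step 0: ~~~+~+~++++~++++~+++~~+~~
step 1: ++~++++~~~~+~~~~+~~~~~+~+
step 2: ~~+~~~~~++~+~++~+~+++~++~
step 3: +~+~+++~~~+++~~+++~~~+~~~
step 4: ++++~~~~+~~~~~~~~~~+~+~+~
step 5: ~~~~~++~+~++++++++~++++++
step 6: ~+++~~~+++~~~~~~~~+~~~~~~
step 7: ~~~~~+~~~~~++++++~+~+++++
step 8: ~+++~+~+++~~~~~~~+++~~~~~
step 9: ~~~~+++~~~~+++++~~~~~++++
step 10: ~++~~~~~++~~~~~~~+++~~~~~
step 11: ~~~~+++~~~~+++++~~~~~++++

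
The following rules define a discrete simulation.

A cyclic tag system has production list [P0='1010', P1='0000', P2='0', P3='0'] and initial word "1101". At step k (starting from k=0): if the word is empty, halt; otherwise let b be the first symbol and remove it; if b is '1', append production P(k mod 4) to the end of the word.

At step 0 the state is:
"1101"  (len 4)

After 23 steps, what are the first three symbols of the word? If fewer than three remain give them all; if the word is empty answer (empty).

step 0: "1101"  (len 4)
step 1: "1011010"  (len 7)
step 2: "0110100000"  (len 10)
step 3: "110100000"  (len 9)
step 4: "101000000"  (len 9)
step 5: "010000001010"  (len 12)
step 6: "10000001010"  (len 11)
step 7: "00000010100"  (len 11)
step 8: "0000010100"  (len 10)
step 9: "000010100"  (len 9)
step 10: "00010100"  (len 8)
step 11: "0010100"  (len 7)
step 12: "010100"  (len 6)
step 13: "10100"  (len 5)
step 14: "01000000"  (len 8)
step 15: "1000000"  (len 7)
step 16: "0000000"  (len 7)
step 17: "000000"  (len 6)
step 18: "00000"  (len 5)
step 19: "0000"  (len 4)
step 20: "000"  (len 3)
step 21: "00"  (len 2)
step 22: "0"  (len 1)
step 23: (halted — word empty)

(empty)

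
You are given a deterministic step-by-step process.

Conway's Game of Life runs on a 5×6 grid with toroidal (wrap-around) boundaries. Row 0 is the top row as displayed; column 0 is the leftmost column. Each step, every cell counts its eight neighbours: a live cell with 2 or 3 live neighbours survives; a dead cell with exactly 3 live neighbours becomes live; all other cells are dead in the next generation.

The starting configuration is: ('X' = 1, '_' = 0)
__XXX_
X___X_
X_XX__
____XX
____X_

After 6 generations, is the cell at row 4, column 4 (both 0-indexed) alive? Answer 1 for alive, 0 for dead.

0

0) __XXX_
X___X_
X_XX__
____XX
____X_
1) ____X_
____X_
XX_X__
____XX
______
2) ______
___XXX
X__X__
X___XX
____XX
3) ___X__
___XXX
X__X__
X__X__
X___X_
4) ___X__
__XX_X
X_XX__
XX_XX_
___XXX
5) _____X
_X____
X_____
XX____
X____X
6) _____X
X_____
X_____
_X____
_X___X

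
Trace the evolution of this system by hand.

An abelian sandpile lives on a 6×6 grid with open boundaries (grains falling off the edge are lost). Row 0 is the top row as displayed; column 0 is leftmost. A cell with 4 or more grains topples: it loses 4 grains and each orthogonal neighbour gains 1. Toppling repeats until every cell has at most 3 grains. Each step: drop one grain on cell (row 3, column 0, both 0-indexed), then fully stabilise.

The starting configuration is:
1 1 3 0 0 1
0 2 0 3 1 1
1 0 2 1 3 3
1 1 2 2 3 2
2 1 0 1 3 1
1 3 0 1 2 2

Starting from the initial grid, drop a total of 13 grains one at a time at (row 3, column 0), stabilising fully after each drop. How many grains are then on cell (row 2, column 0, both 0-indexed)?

k=0  1 1 3 0 0 1
0 2 0 3 1 1
1 0 2 1 3 3
1 1 2 2 3 2
2 1 0 1 3 1
1 3 0 1 2 2
k=1  1 1 3 0 0 1
0 2 0 3 1 1
1 0 2 1 3 3
2 1 2 2 3 2
2 1 0 1 3 1
1 3 0 1 2 2
k=2  1 1 3 0 0 1
0 2 0 3 1 1
1 0 2 1 3 3
3 1 2 2 3 2
2 1 0 1 3 1
1 3 0 1 2 2
k=3  1 1 3 0 0 1
0 2 0 3 1 1
2 0 2 1 3 3
0 2 2 2 3 2
3 1 0 1 3 1
1 3 0 1 2 2
k=4  1 1 3 0 0 1
0 2 0 3 1 1
2 0 2 1 3 3
1 2 2 2 3 2
3 1 0 1 3 1
1 3 0 1 2 2
k=5  1 1 3 0 0 1
0 2 0 3 1 1
2 0 2 1 3 3
2 2 2 2 3 2
3 1 0 1 3 1
1 3 0 1 2 2
k=6  1 1 3 0 0 1
0 2 0 3 1 1
2 0 2 1 3 3
3 2 2 2 3 2
3 1 0 1 3 1
1 3 0 1 2 2
k=7  1 1 3 0 0 1
0 2 0 3 1 1
3 0 2 1 3 3
1 3 2 2 3 2
0 2 0 1 3 1
2 3 0 1 2 2
k=8  1 1 3 0 0 1
0 2 0 3 1 1
3 0 2 1 3 3
2 3 2 2 3 2
0 2 0 1 3 1
2 3 0 1 2 2
k=9  1 1 3 0 0 1
0 2 0 3 1 1
3 0 2 1 3 3
3 3 2 2 3 2
0 2 0 1 3 1
2 3 0 1 2 2
k=10  1 1 3 0 0 1
1 2 0 3 1 1
0 2 2 1 3 3
2 0 3 2 3 2
1 3 0 1 3 1
2 3 0 1 2 2
k=11  1 1 3 0 0 1
1 2 0 3 1 1
0 2 2 1 3 3
3 0 3 2 3 2
1 3 0 1 3 1
2 3 0 1 2 2
k=12  1 1 3 0 0 1
1 2 0 3 1 1
1 2 2 1 3 3
0 1 3 2 3 2
2 3 0 1 3 1
2 3 0 1 2 2
k=13  1 1 3 0 0 1
1 2 0 3 1 1
1 2 2 1 3 3
1 1 3 2 3 2
2 3 0 1 3 1
2 3 0 1 2 2

1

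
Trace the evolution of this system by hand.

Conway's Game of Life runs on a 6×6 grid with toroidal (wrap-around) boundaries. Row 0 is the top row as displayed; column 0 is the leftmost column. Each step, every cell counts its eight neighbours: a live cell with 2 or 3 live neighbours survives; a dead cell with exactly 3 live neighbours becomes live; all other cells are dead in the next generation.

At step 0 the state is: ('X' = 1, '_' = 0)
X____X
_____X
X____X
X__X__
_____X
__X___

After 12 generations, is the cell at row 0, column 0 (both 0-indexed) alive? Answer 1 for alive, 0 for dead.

0

step 0: X____X
_____X
X____X
X__X__
_____X
__X___
step 1: X____X
____X_
X___XX
X___X_
______
X____X
step 2: X___X_
____X_
X__XX_
X___X_
X_____
X____X
step 3: X___X_
____X_
___XX_
XX_XX_
XX____
XX____
step 4: XX____
____X_
__X___
XX_XX_
______
______
step 5: ______
_X____
_XX_XX
_XXX__
______
______
step 6: ______
XXX___
____X_
XX_XX_
__X___
______
step 7: _X____
_X____
____X_
_XXXXX
_XXX__
______
step 8: ______
______
XX__XX
XX___X
XX____
_X____
step 9: ______
X____X
_X__X_
__X_X_
__X__X
XX____
step 10: _X___X
X____X
XX_XX_
_XX_XX
X_XX_X
XX____
step 11: _X___X
__X___
___X__
______
___X__
____X_
step 12: ______
__X___
______
______
______
____X_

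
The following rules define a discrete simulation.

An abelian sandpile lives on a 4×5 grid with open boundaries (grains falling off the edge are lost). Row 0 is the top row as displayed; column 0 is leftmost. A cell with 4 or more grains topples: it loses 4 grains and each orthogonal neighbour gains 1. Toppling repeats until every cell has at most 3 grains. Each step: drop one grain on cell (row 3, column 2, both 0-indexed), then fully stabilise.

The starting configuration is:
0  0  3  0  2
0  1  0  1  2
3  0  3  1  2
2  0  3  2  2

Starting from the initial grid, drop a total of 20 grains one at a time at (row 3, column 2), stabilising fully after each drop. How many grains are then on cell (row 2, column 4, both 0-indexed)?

0

t=0: 0  0  3  0  2
0  1  0  1  2
3  0  3  1  2
2  0  3  2  2
t=1: 0  0  3  0  2
0  1  1  1  2
3  1  0  2  2
2  1  1  3  2
t=2: 0  0  3  0  2
0  1  1  1  2
3  1  0  2  2
2  1  2  3  2
t=3: 0  0  3  0  2
0  1  1  1  2
3  1  0  2  2
2  1  3  3  2
t=4: 0  0  3  0  2
0  1  1  1  2
3  1  1  3  2
2  2  1  0  3
t=5: 0  0  3  0  2
0  1  1  1  2
3  1  1  3  2
2  2  2  0  3
t=6: 0  0  3  0  2
0  1  1  1  2
3  1  1  3  2
2  2  3  0  3
t=7: 0  0  3  0  2
0  1  1  1  2
3  1  2  3  2
2  3  0  1  3
t=8: 0  0  3  0  2
0  1  1  1  2
3  1  2  3  2
2  3  1  1  3
t=9: 0  0  3  0  2
0  1  1  1  2
3  1  2  3  2
2  3  2  1  3
t=10: 0  0  3  0  2
0  1  1  1  2
3  1  2  3  2
2  3  3  1  3
t=11: 0  0  3  0  2
0  1  1  1  2
3  2  3  3  2
3  0  1  2  3
t=12: 0  0  3  0  2
0  1  1  1  2
3  2  3  3  2
3  0  2  2  3
t=13: 0  0  3  0  2
0  1  1  1  2
3  2  3  3  2
3  0  3  2  3
t=14: 0  0  3  0  2
0  1  2  2  3
3  3  1  2  0
3  1  2  1  1
t=15: 0  0  3  0  2
0  1  2  2  3
3  3  1  2  0
3  1  3  1  1
t=16: 0  0  3  0  2
0  1  2  2  3
3  3  2  2  0
3  2  0  2  1
t=17: 0  0  3  0  2
0  1  2  2  3
3  3  2  2  0
3  2  1  2  1
t=18: 0  0  3  0  2
0  1  2  2  3
3  3  2  2  0
3  2  2  2  1
t=19: 0  0  3  0  2
0  1  2  2  3
3  3  2  2  0
3  2  3  2  1
t=20: 0  0  3  0  2
0  1  2  2  3
3  3  3  2  0
3  3  0  3  1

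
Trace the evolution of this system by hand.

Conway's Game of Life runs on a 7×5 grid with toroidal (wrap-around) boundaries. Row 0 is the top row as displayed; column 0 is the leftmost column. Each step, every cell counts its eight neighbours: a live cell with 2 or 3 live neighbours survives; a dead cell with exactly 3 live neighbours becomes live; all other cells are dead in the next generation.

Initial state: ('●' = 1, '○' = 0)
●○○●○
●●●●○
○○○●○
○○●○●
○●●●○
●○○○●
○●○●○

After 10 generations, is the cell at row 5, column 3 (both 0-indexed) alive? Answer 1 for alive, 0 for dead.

1

k=0  ●○○●○
●●●●○
○○○●○
○○●○●
○●●●○
●○○○●
○●○●○
k=1  ●○○●○
●●○●○
●○○○○
○●○○●
○●●○○
●○○○●
○●●●○
k=2  ●○○●○
●●●○○
○○●○○
○●●○○
○●●●●
●○○○●
○●●●○
k=3  ●○○●○
●○●●●
●○○●○
●○○○○
○○○○●
○○○○○
○●●●○
k=4  ●○○○○
●○●○○
●○●●○
●○○○○
○○○○○
○○●●○
○●●●●
k=5  ●○○○○
●○●●○
●○●●○
○●○○●
○○○○○
○●○○●
●●○○●
k=6  ○○●●○
●○●●○
●○○○○
●●●●●
○○○○○
○●○○●
○●○○●
k=7  ●○○○○
○○●●○
○○○○○
●●●●●
○○○○○
○○○○○
○●○○●
k=8  ●●●●●
○○○○○
●○○○○
●●●●●
●●●●●
○○○○○
●○○○○
k=9  ●●●●●
○○●●○
●○●●○
○○○○○
○○○○○
○○●●○
●○●●○
k=10  ●○○○○
○○○○○
○●●●●
○○○○○
○○○○○
○●●●●
●○○○○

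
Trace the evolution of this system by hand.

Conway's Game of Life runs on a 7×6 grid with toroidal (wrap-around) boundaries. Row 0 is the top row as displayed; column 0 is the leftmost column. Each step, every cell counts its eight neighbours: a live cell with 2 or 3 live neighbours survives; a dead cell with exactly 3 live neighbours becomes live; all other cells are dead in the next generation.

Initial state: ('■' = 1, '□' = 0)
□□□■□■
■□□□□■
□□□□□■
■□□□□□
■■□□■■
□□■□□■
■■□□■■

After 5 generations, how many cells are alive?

14

0) □□□■□■
■□□□□■
□□□□□■
■□□□□□
■■□□■■
□□■□□■
■■□□■■
1) □■□□□□
■□□□□■
□□□□□■
□■□□■□
□■□□■□
□□■■□□
□■■■□□
2) □■□□□□
■□□□□■
□□□□■■
■□□□■■
□■□□■□
□□□□■□
□■□■□□
3) □■■□□□
■□□□■■
□□□□□□
■□□■□□
■□□■■□
□□■■■□
□□■□□□
4) ■■■■□■
■■□□□■
■□□□■□
□□□■■■
□■□□□□
□■■□■■
□□□□□□
5) □□■□■■
□□□■□□
□■□■□□
■□□■■■
□■□□□□
■■■□□□
□□□□□□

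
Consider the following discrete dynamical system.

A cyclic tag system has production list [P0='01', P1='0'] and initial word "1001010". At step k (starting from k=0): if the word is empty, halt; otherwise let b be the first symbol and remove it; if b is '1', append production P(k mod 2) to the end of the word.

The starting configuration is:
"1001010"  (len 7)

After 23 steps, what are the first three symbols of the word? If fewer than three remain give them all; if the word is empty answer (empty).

01

t=0: "1001010"  (len 7)
t=1: "00101001"  (len 8)
t=2: "0101001"  (len 7)
t=3: "101001"  (len 6)
t=4: "010010"  (len 6)
t=5: "10010"  (len 5)
t=6: "00100"  (len 5)
t=7: "0100"  (len 4)
t=8: "100"  (len 3)
t=9: "0001"  (len 4)
t=10: "001"  (len 3)
t=11: "01"  (len 2)
t=12: "1"  (len 1)
t=13: "01"  (len 2)
t=14: "1"  (len 1)
t=15: "01"  (len 2)
t=16: "1"  (len 1)
t=17: "01"  (len 2)
t=18: "1"  (len 1)
t=19: "01"  (len 2)
t=20: "1"  (len 1)
t=21: "01"  (len 2)
t=22: "1"  (len 1)
t=23: "01"  (len 2)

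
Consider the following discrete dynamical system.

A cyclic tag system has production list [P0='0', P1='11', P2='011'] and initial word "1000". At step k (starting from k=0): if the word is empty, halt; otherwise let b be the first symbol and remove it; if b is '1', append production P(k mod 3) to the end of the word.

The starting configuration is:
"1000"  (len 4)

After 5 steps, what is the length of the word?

0

[0] "1000"  (len 4)
[1] "0000"  (len 4)
[2] "000"  (len 3)
[3] "00"  (len 2)
[4] "0"  (len 1)
[5] (halted — word empty)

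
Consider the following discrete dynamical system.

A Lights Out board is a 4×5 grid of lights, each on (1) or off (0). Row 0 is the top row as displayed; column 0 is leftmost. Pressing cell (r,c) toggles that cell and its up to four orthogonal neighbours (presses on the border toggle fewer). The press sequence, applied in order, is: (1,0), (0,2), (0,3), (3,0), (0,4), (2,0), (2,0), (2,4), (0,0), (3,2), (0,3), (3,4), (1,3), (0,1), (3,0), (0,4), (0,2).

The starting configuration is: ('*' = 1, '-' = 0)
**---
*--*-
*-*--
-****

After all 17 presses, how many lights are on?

t=0: **---
*--*-
*-*--
-****
t=1: -*---
-*-*-
--*--
-****
t=2: --**-
-***-
--*--
-****
t=3: ----*
-**--
--*--
-****
t=4: ----*
-**--
*-*--
*-***
t=5: ---*-
-**-*
*-*--
*-***
t=6: ---*-
***-*
-**--
--***
t=7: ---*-
-**-*
*-*--
*-***
t=8: ---*-
-**--
*-***
*-**-
t=9: **-*-
***--
*-***
*-**-
t=10: **-*-
***--
*--**
**---
t=11: ***-*
****-
*--**
**---
t=12: ***-*
****-
*--*-
**-**
t=13: *****
**--*
*----
**-**
t=14: ---**
*---*
*----
**-**
t=15: ---**
*---*
-----
---**
t=16: -----
*----
-----
---**
t=17: -***-
*-*--
-----
---**

7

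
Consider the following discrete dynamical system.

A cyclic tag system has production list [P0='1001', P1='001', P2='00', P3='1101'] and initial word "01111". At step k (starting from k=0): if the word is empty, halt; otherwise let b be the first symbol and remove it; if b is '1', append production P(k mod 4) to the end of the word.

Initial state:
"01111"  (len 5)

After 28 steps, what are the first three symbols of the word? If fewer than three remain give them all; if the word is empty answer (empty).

k=0  "01111"  (len 5)
k=1  "1111"  (len 4)
k=2  "111001"  (len 6)
k=3  "1100100"  (len 7)
k=4  "1001001101"  (len 10)
k=5  "0010011011001"  (len 13)
k=6  "010011011001"  (len 12)
k=7  "10011011001"  (len 11)
k=8  "00110110011101"  (len 14)
k=9  "0110110011101"  (len 13)
k=10  "110110011101"  (len 12)
k=11  "1011001110100"  (len 13)
k=12  "0110011101001101"  (len 16)
k=13  "110011101001101"  (len 15)
k=14  "10011101001101001"  (len 17)
k=15  "001110100110100100"  (len 18)
k=16  "01110100110100100"  (len 17)
k=17  "1110100110100100"  (len 16)
k=18  "110100110100100001"  (len 18)
k=19  "1010011010010000100"  (len 19)
k=20  "0100110100100001001101"  (len 22)
k=21  "100110100100001001101"  (len 21)
k=22  "00110100100001001101001"  (len 23)
k=23  "0110100100001001101001"  (len 22)
k=24  "110100100001001101001"  (len 21)
k=25  "101001000010011010011001"  (len 24)
k=26  "01001000010011010011001001"  (len 26)
k=27  "1001000010011010011001001"  (len 25)
k=28  "0010000100110100110010011101"  (len 28)

001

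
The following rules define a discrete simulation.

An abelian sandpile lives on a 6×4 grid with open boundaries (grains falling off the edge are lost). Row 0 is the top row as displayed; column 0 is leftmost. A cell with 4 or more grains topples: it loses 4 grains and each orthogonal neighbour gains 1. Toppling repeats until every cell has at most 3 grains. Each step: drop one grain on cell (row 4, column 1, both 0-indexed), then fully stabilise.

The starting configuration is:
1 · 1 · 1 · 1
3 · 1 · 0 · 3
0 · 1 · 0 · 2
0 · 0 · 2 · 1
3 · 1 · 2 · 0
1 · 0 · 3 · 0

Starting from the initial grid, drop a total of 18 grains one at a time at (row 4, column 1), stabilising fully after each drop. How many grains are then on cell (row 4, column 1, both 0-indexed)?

2

k=0  1 · 1 · 1 · 1
3 · 1 · 0 · 3
0 · 1 · 0 · 2
0 · 0 · 2 · 1
3 · 1 · 2 · 0
1 · 0 · 3 · 0
k=1  1 · 1 · 1 · 1
3 · 1 · 0 · 3
0 · 1 · 0 · 2
0 · 0 · 2 · 1
3 · 2 · 2 · 0
1 · 0 · 3 · 0
k=2  1 · 1 · 1 · 1
3 · 1 · 0 · 3
0 · 1 · 0 · 2
0 · 0 · 2 · 1
3 · 3 · 2 · 0
1 · 0 · 3 · 0
k=3  1 · 1 · 1 · 1
3 · 1 · 0 · 3
0 · 1 · 0 · 2
1 · 1 · 2 · 1
0 · 1 · 3 · 0
2 · 1 · 3 · 0
k=4  1 · 1 · 1 · 1
3 · 1 · 0 · 3
0 · 1 · 0 · 2
1 · 1 · 2 · 1
0 · 2 · 3 · 0
2 · 1 · 3 · 0
k=5  1 · 1 · 1 · 1
3 · 1 · 0 · 3
0 · 1 · 0 · 2
1 · 1 · 2 · 1
0 · 3 · 3 · 0
2 · 1 · 3 · 0
k=6  1 · 1 · 1 · 1
3 · 1 · 0 · 3
0 · 1 · 0 · 2
1 · 2 · 3 · 1
1 · 1 · 1 · 1
2 · 3 · 0 · 1
k=7  1 · 1 · 1 · 1
3 · 1 · 0 · 3
0 · 1 · 0 · 2
1 · 2 · 3 · 1
1 · 2 · 1 · 1
2 · 3 · 0 · 1
k=8  1 · 1 · 1 · 1
3 · 1 · 0 · 3
0 · 1 · 0 · 2
1 · 2 · 3 · 1
1 · 3 · 1 · 1
2 · 3 · 0 · 1
k=9  1 · 1 · 1 · 1
3 · 1 · 0 · 3
0 · 1 · 0 · 2
1 · 3 · 3 · 1
2 · 1 · 2 · 1
3 · 0 · 1 · 1
k=10  1 · 1 · 1 · 1
3 · 1 · 0 · 3
0 · 1 · 0 · 2
1 · 3 · 3 · 1
2 · 2 · 2 · 1
3 · 0 · 1 · 1
k=11  1 · 1 · 1 · 1
3 · 1 · 0 · 3
0 · 1 · 0 · 2
1 · 3 · 3 · 1
2 · 3 · 2 · 1
3 · 0 · 1 · 1
k=12  1 · 1 · 1 · 1
3 · 1 · 0 · 3
0 · 2 · 1 · 2
2 · 1 · 1 · 2
3 · 2 · 0 · 2
3 · 1 · 2 · 1
k=13  1 · 1 · 1 · 1
3 · 1 · 0 · 3
0 · 2 · 1 · 2
2 · 1 · 1 · 2
3 · 3 · 0 · 2
3 · 1 · 2 · 1
k=14  1 · 1 · 1 · 1
3 · 1 · 0 · 3
0 · 2 · 1 · 2
3 · 2 · 1 · 2
1 · 1 · 1 · 2
0 · 3 · 2 · 1
k=15  1 · 1 · 1 · 1
3 · 1 · 0 · 3
0 · 2 · 1 · 2
3 · 2 · 1 · 2
1 · 2 · 1 · 2
0 · 3 · 2 · 1
k=16  1 · 1 · 1 · 1
3 · 1 · 0 · 3
0 · 2 · 1 · 2
3 · 2 · 1 · 2
1 · 3 · 1 · 2
0 · 3 · 2 · 1
k=17  1 · 1 · 1 · 1
3 · 1 · 0 · 3
0 · 2 · 1 · 2
3 · 3 · 1 · 2
2 · 1 · 2 · 2
1 · 0 · 3 · 1
k=18  1 · 1 · 1 · 1
3 · 1 · 0 · 3
0 · 2 · 1 · 2
3 · 3 · 1 · 2
2 · 2 · 2 · 2
1 · 0 · 3 · 1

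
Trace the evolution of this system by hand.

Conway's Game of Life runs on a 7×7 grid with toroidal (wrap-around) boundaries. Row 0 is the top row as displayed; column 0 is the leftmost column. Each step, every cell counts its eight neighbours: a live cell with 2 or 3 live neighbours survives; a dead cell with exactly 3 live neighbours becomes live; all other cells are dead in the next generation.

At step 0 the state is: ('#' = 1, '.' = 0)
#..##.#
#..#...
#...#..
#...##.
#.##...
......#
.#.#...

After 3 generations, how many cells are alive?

1

[0] #..##.#
#..#...
#...#..
#...##.
#.##...
......#
.#.#...
[1] ##.##.#
##.#.#.
##.###.
#...##.
##.###.
##.#...
..#####
[2] .......
.......
...#...
.......
...#.#.
.......
.......
[3] .......
.......
.......
....#..
.......
.......
.......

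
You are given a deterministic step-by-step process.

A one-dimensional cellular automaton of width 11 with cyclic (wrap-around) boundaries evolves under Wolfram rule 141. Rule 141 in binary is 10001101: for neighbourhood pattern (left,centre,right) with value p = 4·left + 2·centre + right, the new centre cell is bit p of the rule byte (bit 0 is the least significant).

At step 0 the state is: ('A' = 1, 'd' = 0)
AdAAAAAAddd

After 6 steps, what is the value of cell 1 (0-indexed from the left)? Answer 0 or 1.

k=0  AdAAAAAAddd
k=1  AdAAAAAddAd
k=2  AdAAAAdddAd
k=3  AdAAAddAdAd
k=4  AdAAdddAdAd
k=5  AdAddAdAdAd
k=6  AdAddAdAdAd

0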